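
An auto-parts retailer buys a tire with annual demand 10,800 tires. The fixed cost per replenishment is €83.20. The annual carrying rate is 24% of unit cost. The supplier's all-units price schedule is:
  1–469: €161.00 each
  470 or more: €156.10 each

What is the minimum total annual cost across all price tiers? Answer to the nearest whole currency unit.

TC* ≈ €1,696,596

Holding cost per unit per year at price C is H = 0.24·C.
Candidates are each tier's EOQ (if it falls in that tier) and each price-break quantity.
EOQ at €161.00 = 215.7 (feasible in tier 1): TC = 10,800×€161.00 + (10,800/215.7)×83.2 + (215.7/2)×0.24×€161.00 = €1,747,133.11.
EOQ at €156.10 = 219.0 < 470, so use break Q=470: TC = 10,800×€156.10 + (10,800/470.0)×83.2 + (470.0/2)×0.24×€156.10 = €1,696,595.87.
Lowest total cost among the candidates is at Q = 470.0.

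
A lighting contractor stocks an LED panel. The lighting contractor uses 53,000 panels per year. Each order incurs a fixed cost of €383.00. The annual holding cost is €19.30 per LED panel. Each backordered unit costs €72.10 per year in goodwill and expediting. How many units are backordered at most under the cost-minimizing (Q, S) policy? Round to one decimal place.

S* ≈ 344.8 panels

With planned backorders, Q* = √(2DS/H) · √((H+B)/B).
√(2DS/H) = √(2 × 53,000 × 383 / 19.3) = 1450.353.
√((H+B)/B) = √((19.3+72.1)/72.1) = 1.1259.
Q* ≈ 1632.973.
S* = Q* · H/(H+B) = 1632.973 × 19.3/91.4 ≈ 344.818.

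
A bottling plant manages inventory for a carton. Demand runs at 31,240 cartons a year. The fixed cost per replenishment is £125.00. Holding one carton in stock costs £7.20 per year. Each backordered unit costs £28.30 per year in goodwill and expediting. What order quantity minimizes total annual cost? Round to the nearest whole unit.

Q* ≈ 1,166 cartons

With planned backorders, Q* = √(2DS/H) · √((H+B)/B).
√(2DS/H) = √(2 × 31,240 × 125 / 7.2) = 1041.500.
√((H+B)/B) = √((7.2+28.3)/28.3) = 1.1200.
Q* ≈ 1166.488.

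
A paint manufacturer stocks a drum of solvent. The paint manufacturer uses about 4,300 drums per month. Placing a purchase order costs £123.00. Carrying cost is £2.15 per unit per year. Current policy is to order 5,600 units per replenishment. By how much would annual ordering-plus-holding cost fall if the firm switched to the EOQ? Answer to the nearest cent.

Extra cost ≈ £1,929.26 per year

Annual demand D = 4,300 × 12 = 51,600.
EOQ = √(2DS/H) = √(2 × 51,600 × 123 / 2.15) ≈ 2429.81.
Cost at Q* = (D/Q*)S + (Q*/2)H = √(2DSH) ≈ £5,224.10.
Cost at Q = 5,600: (51,600/5,600)×123 + (5,600/2)×2.15 = £1,133.36 + £6,020.00 = £7,153.36.
Excess = £7,153.36 − £5,224.10 = £1,929.26.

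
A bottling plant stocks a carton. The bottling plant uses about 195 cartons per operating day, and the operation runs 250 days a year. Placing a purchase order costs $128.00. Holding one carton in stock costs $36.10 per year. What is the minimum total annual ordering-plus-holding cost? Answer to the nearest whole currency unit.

TC* ≈ $21,226

Annual demand D = 195 × 250 = 48,750.
EOQ = √(2DS/H) = √(2 × 48,750 × 128 / 36.1) ≈ 587.97.
At Q*, ordering cost (D/Q*)S equals holding cost (Q*/2)H, each = √(DSH/2).
Minimum total = √(2DSH) = √(2 × 48,750 × 128 × 36.1) ≈ 21225.645.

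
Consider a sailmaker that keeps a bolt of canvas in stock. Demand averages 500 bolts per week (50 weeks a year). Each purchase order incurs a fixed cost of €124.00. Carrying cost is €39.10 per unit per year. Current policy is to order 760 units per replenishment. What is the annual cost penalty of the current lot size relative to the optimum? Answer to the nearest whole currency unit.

Extra cost ≈ €3,367 per year

Annual demand D = 500 × 50 = 25,000.
EOQ = √(2DS/H) = √(2 × 25,000 × 124 / 39.1) ≈ 398.21.
Cost at Q* = (D/Q*)S + (Q*/2)H = √(2DSH) ≈ €15,569.84.
Cost at Q = 760: (25,000/760)×124 + (760/2)×39.1 = €4,078.95 + €14,858.00 = €18,936.95.
Excess = €18,936.95 − €15,569.84 = €3,367.10.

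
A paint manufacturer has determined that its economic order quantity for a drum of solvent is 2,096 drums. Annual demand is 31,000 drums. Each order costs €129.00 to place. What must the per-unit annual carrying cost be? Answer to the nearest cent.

H ≈ €1.82

The basic EOQ model gives Q* = √(2DS/H); rearrange for the unknown.
From Q* = √(2DS/H): H = 2DS / Q*² = 2 × 31,000 × 129 / 2,096² = 1.8205.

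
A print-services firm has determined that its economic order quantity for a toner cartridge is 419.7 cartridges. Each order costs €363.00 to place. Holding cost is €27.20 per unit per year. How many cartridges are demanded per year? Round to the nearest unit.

D ≈ 6,599 cartridges per year

Squaring Q* = √(2DS/H) gives Q*² = 2DS/H.
From Q* = √(2DS/H): D = Q*²H / (2S) = 419.7² × 27.2 / (2 × 363) = 6599.488.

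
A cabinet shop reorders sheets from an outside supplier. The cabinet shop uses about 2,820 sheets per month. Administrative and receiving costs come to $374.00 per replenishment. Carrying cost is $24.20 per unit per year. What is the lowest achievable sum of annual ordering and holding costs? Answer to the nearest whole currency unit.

Annual demand D = 2,820 × 12 = 33,840.
EOQ = √(2DS/H) = √(2 × 33,840 × 374 / 24.2) ≈ 1022.72.
At the optimum the two cost components are equal, so total cost = 2·(Q*/2)H = Q*·H.
Minimum total = √(2DSH) = √(2 × 33,840 × 374 × 24.2) ≈ 24749.912.

TC* ≈ $24,750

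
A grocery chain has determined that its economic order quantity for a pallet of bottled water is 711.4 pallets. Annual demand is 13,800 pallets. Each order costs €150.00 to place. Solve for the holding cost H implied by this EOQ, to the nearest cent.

H ≈ €8.18

Squaring Q* = √(2DS/H) gives Q*² = 2DS/H.
From Q* = √(2DS/H): H = 2DS / Q*² = 2 × 13,800 × 150 / 711.4² = 8.1804.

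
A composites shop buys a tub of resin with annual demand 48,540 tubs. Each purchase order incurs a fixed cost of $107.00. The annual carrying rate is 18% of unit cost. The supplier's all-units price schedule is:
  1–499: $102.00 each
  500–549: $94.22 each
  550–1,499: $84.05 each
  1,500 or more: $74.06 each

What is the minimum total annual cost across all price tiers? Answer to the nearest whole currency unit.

TC* ≈ $3,608,333

Holding cost per unit per year at price C is H = 0.18·C.
Evaluate total cost at each tier's feasible EOQ or, if the EOQ is below the tier, at the tier's minimum quantity.
Tier 1 ($102.00): EOQ = 752.2 exceeds tier's upper bound 499, so this tier is dominated.
Tier 2 ($94.22): EOQ = 782.6 exceeds tier's upper bound 549, so this tier is dominated.
EOQ at $84.05 = 828.6 (feasible in tier 3): TC = 48,540×$84.05 + (48,540/828.6)×107 + (828.6/2)×0.18×$84.05 = $4,092,323.08.
EOQ at $74.06 = 882.7 < 1500, so use break Q=1500: TC = 48,540×$74.06 + (48,540/1500.0)×107 + (1500.0/2)×0.18×$74.06 = $3,608,333.02.
Lowest total cost among the candidates is at Q = 1500.0.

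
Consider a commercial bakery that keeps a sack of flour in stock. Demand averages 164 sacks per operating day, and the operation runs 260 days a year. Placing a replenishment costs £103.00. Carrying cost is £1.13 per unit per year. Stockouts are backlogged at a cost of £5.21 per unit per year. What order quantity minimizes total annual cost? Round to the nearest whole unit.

Annual demand D = 164 × 260 = 42,640.
With planned backorders, Q* = √(2DS/H) · √((H+B)/B).
√(2DS/H) = √(2 × 42,640 × 103 / 1.13) = 2788.066.
√((H+B)/B) = √((1.13+5.21)/5.21) = 1.1031.
Q* ≈ 3075.592.

Q* ≈ 3,076 sacks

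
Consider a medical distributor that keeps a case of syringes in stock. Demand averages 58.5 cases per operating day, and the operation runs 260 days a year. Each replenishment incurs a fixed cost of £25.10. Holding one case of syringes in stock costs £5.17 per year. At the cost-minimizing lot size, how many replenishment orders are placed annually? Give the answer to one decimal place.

N ≈ 39.6 orders per year

Annual demand D = 58.5 × 260 = 15,210.
The optimal lot size = √(2DS/H) = √(2 × 15,210 × 25.1 / 5.17) ≈ 384.30.
Orders per year = D / Q* = 15,210 / 384.30 ≈ 39.578.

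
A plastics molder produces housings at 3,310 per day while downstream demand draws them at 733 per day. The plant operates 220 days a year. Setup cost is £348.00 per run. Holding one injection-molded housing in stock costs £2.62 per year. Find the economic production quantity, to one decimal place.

Q* ≈ 7,417.8 housings

Annual demand D = 733 × 220 = 161,260.
Production build-up factor (1 − d/p) = 1 − 733/3,310 = 0.7785.
Q* = √(2DS / (H(1 − d/p))) = √(2 × 161,260 × 348 / (2.62 × 0.7785)).
= √(112,236,960 / 2.0398) ≈ 7417.782.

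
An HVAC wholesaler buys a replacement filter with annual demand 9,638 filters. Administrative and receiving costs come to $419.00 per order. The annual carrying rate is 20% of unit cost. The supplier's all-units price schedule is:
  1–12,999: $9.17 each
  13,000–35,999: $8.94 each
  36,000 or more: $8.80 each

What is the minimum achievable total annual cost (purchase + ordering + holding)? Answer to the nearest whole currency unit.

Holding cost per unit per year at price C is H = 0.20·C.
For each price level, check whether its EOQ is feasible; otherwise the best quantity at that price is the breakpoint.
EOQ at $9.17 = 2098.5 (feasible in tier 1): TC = 9,638×$9.17 + (9,638/2098.5)×419 + (2098.5/2)×0.20×$9.17 = $92,229.17.
EOQ at $8.94 = 2125.4 < 13000, so use break Q=13000: TC = 9,638×$8.94 + (9,638/13000.0)×419 + (13000.0/2)×0.20×$8.94 = $98,096.36.
EOQ at $8.80 = 2142.2 < 36000, so use break Q=36000: TC = 9,638×$8.80 + (9,638/36000.0)×419 + (36000.0/2)×0.20×$8.80 = $116,606.58.
Lowest total cost among the candidates is at Q = 2098.5.

TC* ≈ $92,229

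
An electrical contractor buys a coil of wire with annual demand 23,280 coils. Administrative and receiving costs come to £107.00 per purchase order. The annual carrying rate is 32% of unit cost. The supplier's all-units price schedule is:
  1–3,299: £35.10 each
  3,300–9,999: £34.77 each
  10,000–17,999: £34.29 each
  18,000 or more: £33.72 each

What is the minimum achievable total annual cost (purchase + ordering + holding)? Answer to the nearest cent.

TC* ≈ £824,608.44

Holding cost per unit per year at price C is H = 0.32·C.
For each price level, check whether its EOQ is feasible; otherwise the best quantity at that price is the breakpoint.
EOQ at £35.10 = 666.0 (feasible in tier 1): TC = 23,280×£35.10 + (23,280/666.0)×107 + (666.0/2)×0.32×£35.10 = £824,608.44.
EOQ at £34.77 = 669.1 < 3300, so use break Q=3300: TC = 23,280×£34.77 + (23,280/3300.0)×107 + (3300.0/2)×0.32×£34.77 = £828,559.00.
EOQ at £34.29 = 673.8 < 10000, so use break Q=10000: TC = 23,280×£34.29 + (23,280/10000.0)×107 + (10000.0/2)×0.32×£34.29 = £853,384.30.
EOQ at £33.72 = 679.5 < 18000, so use break Q=18000: TC = 23,280×£33.72 + (23,280/18000.0)×107 + (18000.0/2)×0.32×£33.72 = £882,253.59.
Lowest total cost among the candidates is at Q = 666.0.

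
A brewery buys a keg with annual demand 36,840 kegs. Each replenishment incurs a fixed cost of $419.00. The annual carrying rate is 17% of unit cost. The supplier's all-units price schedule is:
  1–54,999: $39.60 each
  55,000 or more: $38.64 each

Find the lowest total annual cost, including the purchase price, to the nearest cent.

TC* ≈ $1,473,280.30

Holding cost per unit per year at price C is H = 0.17·C.
Candidates are each tier's EOQ (if it falls in that tier) and each price-break quantity.
EOQ at $39.60 = 2141.5 (feasible in tier 1): TC = 36,840×$39.60 + (36,840/2141.5)×419 + (2141.5/2)×0.17×$39.60 = $1,473,280.30.
EOQ at $38.64 = 2167.9 < 55000, so use break Q=55000: TC = 36,840×$38.64 + (36,840/55000.0)×419 + (55000.0/2)×0.17×$38.64 = $1,604,420.25.
Lowest total cost among the candidates is at Q = 2141.5.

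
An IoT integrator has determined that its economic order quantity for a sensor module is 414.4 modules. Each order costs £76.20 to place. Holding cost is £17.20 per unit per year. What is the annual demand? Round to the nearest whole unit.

Squaring Q* = √(2DS/H) gives Q*² = 2DS/H.
From Q* = √(2DS/H): D = Q*²H / (2S) = 414.4² × 17.2 / (2 × 76.2) = 19381.303.

D ≈ 19,381 modules per year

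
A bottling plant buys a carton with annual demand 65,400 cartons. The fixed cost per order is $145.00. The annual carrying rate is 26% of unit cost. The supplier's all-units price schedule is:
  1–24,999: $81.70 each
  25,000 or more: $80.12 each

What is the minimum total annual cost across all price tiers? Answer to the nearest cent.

Holding cost per unit per year at price C is H = 0.26·C.
Evaluate total cost at each tier's feasible EOQ or, if the EOQ is below the tier, at the tier's minimum quantity.
EOQ at $81.70 = 944.9 (feasible in tier 1): TC = 65,400×$81.70 + (65,400/944.9)×145 + (944.9/2)×0.26×$81.70 = $5,363,251.77.
EOQ at $80.12 = 954.2 < 25000, so use break Q=25000: TC = 65,400×$80.12 + (65,400/25000.0)×145 + (25000.0/2)×0.26×$80.12 = $5,500,617.32.
Lowest total cost among the candidates is at Q = 944.9.

TC* ≈ $5,363,251.77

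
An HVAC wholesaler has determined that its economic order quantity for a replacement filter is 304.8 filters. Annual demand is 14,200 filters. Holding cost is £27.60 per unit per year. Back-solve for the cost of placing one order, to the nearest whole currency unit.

S ≈ £90

The basic EOQ model gives Q* = √(2DS/H); rearrange for the unknown.
From Q* = √(2DS/H): S = Q*²H / (2D) = 304.8² × 27.6 / (2 × 14,200) = 90.2861.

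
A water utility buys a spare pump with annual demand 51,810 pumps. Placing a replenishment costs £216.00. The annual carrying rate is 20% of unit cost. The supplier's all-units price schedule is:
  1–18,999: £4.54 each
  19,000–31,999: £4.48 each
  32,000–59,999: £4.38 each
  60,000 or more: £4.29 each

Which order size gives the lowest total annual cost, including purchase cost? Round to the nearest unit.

Q* ≈ 4,965 pumps

Holding cost per unit per year at price C is H = 0.20·C.
For each price level, check whether its EOQ is feasible; otherwise the best quantity at that price is the breakpoint.
EOQ at £4.54 = 4964.8 (feasible in tier 1): TC = 51,810×£4.54 + (51,810/4964.8)×216 + (4964.8/2)×0.20×£4.54 = £239,725.48.
EOQ at £4.48 = 4998.0 < 19000, so use break Q=19000: TC = 51,810×£4.48 + (51,810/19000.0)×216 + (19000.0/2)×0.20×£4.48 = £241,209.80.
EOQ at £4.38 = 5054.7 < 32000, so use break Q=32000: TC = 51,810×£4.38 + (51,810/32000.0)×216 + (32000.0/2)×0.20×£4.38 = £241,293.52.
EOQ at £4.29 = 5107.5 < 60000, so use break Q=60000: TC = 51,810×£4.29 + (51,810/60000.0)×216 + (60000.0/2)×0.20×£4.29 = £248,191.42.
Lowest total cost is £239,725.48 at Q = 4964.8.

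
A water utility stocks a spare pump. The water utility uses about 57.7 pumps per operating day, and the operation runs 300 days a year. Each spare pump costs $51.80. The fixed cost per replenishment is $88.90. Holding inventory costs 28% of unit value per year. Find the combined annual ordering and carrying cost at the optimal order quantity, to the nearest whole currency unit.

TC* ≈ $6,681

Annual demand D = 57.7 × 300 = 17,310.
Holding cost H = 0.28 × $51.80 = $14.5040 per unit per year.
The optimal lot size = √(2DS/H) = √(2 × 17,310 × 88.9 / 14.504) ≈ 460.65.
At the optimum the two cost components are equal, so total cost = 2·(Q*/2)H = Q*·H.
Minimum total = √(2DSH) = √(2 × 17,310 × 88.9 × 14.504) ≈ 6681.259.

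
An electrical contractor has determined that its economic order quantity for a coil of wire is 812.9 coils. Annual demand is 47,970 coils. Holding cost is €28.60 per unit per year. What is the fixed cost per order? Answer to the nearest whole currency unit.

Invert the EOQ relation Q*² = 2DS/H.
From Q* = √(2DS/H): S = Q*²H / (2D) = 812.9² × 28.6 / (2 × 47,970) = 196.9884.

S ≈ €197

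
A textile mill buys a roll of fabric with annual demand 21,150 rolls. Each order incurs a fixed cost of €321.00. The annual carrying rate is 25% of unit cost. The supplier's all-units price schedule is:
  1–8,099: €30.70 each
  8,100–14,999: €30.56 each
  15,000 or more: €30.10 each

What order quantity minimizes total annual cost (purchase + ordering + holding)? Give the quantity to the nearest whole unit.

Q* ≈ 1,330 rolls

Holding cost per unit per year at price C is H = 0.25·C.
Candidates are each tier's EOQ (if it falls in that tier) and each price-break quantity.
EOQ at €30.70 = 1330.1 (feasible in tier 1): TC = 21,150×€30.70 + (21,150/1330.1)×321 + (1330.1/2)×0.25×€30.70 = €659,513.50.
EOQ at €30.56 = 1333.1 < 8100, so use break Q=8100: TC = 21,150×€30.56 + (21,150/8100.0)×321 + (8100.0/2)×0.25×€30.56 = €678,124.17.
EOQ at €30.10 = 1343.3 < 15000, so use break Q=15000: TC = 21,150×€30.10 + (21,150/15000.0)×321 + (15000.0/2)×0.25×€30.10 = €693,505.11.
Lowest total cost is €659,513.50 at Q = 1330.1.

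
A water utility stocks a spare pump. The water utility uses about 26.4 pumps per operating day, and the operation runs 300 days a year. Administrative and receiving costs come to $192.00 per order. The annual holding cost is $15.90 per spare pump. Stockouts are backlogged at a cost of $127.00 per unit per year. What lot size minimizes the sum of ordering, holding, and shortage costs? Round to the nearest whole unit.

Annual demand D = 26.4 × 300 = 7,920.
With planned backorders, Q* = √(2DS/H) · √((H+B)/B).
√(2DS/H) = √(2 × 7,920 × 192 / 15.9) = 437.351.
√((H+B)/B) = √((15.9+127)/127) = 1.0608.
Q* ≈ 463.921.

Q* ≈ 464 pumps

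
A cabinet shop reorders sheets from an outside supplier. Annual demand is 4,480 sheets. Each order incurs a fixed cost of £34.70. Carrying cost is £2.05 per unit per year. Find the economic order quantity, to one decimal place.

Q* ≈ 389.4 sheets

EOQ = √(2DS / H) = √(2 × 4,480 × 34.7 / 2.05).
= √(310,912 / 2.05) = √151,664.3902 ≈ 389.441.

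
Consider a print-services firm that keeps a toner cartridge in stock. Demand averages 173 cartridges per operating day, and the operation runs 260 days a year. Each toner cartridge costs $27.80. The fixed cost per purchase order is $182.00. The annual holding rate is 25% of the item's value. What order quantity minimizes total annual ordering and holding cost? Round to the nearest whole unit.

Annual demand D = 173 × 260 = 44,980.
Holding cost H = 0.25 × $27.80 = $6.9500 per unit per year.
EOQ = √(2DS / H) = √(2 × 44,980 × 182 / 6.95).
= √(16,372,720 / 6.95) = √2,355,787.0504 ≈ 1534.857.

Q* ≈ 1,535 cartridges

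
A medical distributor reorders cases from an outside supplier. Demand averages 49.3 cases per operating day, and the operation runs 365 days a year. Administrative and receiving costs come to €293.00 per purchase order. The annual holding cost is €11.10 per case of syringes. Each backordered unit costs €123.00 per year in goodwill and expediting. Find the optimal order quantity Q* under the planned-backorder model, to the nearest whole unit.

Q* ≈ 1,018 cases

Annual demand D = 49.3 × 365 = 17,994.5.
With planned backorders, Q* = √(2DS/H) · √((H+B)/B).
√(2DS/H) = √(2 × 17,994.5 × 293 / 11.1) = 974.669.
√((H+B)/B) = √((11.1+123)/123) = 1.0441.
Q* ≈ 1017.698.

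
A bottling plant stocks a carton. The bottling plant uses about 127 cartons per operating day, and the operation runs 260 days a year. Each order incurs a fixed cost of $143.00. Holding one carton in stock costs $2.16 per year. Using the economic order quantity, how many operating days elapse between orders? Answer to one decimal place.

Annual demand D = 127 × 260 = 33,020.
Q* = √(2DS/H) = √(2 × 33,020 × 143 / 2.16) ≈ 2090.95.
Cycle time = Q*/D × 260 = 2090.95 / 33,020 × 260 ≈ 16.464 days.

T ≈ 16.5 days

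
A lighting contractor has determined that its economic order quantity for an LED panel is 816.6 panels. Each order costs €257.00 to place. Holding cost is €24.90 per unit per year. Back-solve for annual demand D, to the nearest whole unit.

D ≈ 32,304 panels per year

Invert the EOQ relation Q*² = 2DS/H.
From Q* = √(2DS/H): D = Q*²H / (2S) = 816.6² × 24.9 / (2 × 257) = 32303.902.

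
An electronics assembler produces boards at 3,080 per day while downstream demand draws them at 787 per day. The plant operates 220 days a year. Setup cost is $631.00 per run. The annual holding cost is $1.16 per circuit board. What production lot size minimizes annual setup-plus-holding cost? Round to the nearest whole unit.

Annual demand D = 787 × 220 = 173,140.
Production build-up factor (1 − d/p) = 1 − 787/3,080 = 0.7445.
Q* = √(2DS / (H(1 − d/p))) = √(2 × 173,140 × 631 / (1.16 × 0.7445)).
= √(218,502,680 / 0.8636) ≈ 15906.430.

Q* ≈ 15,906 boards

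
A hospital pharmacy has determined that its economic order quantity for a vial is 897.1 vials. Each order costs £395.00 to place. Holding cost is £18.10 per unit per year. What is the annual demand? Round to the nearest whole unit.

D ≈ 18,439 vials per year

The basic EOQ model gives Q* = √(2DS/H); rearrange for the unknown.
From Q* = √(2DS/H): D = Q*²H / (2S) = 897.1² × 18.1 / (2 × 395) = 18438.823.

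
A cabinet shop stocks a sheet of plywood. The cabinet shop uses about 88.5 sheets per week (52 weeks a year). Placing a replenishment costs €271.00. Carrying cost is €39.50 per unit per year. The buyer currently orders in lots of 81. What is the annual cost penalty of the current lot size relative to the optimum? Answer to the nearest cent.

Annual demand D = 88.5 × 52 = 4,602.
EOQ = √(2DS/H) = √(2 × 4,602 × 271 / 39.5) ≈ 251.29.
Cost at Q* = (D/Q*)S + (Q*/2)H = √(2DSH) ≈ €9,925.94.
Cost at Q = 81: (4,602/81)×271 + (81/2)×39.5 = €15,396.81 + €1,599.75 = €16,996.56.
Excess = €16,996.56 − €9,925.94 = €7,070.63.

Extra cost ≈ €7,070.63 per year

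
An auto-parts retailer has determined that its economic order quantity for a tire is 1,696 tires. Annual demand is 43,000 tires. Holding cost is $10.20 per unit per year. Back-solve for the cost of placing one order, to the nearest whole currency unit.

Invert the EOQ relation Q*² = 2DS/H.
From Q* = √(2DS/H): S = Q*²H / (2D) = 1,696² × 10.2 / (2 × 43,000) = 341.1563.

S ≈ $341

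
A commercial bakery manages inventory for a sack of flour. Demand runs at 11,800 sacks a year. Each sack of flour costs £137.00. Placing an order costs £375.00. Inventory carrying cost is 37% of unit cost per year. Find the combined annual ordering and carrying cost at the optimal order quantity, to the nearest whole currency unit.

Holding cost H = 0.37 × £137.00 = £50.6900 per unit per year.
EOQ = √(2DS/H) = √(2 × 11,800 × 375 / 50.69) ≈ 417.84.
At the optimum the two cost components are equal, so total cost = 2·(Q*/2)H = Q*·H.
Minimum total = √(2DSH) = √(2 × 11,800 × 375 × 50.69) ≈ 21180.333.

TC* ≈ £21,180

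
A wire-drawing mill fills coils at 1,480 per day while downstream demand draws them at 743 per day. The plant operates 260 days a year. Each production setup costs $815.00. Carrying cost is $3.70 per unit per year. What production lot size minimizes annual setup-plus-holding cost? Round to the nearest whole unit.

Annual demand D = 743 × 260 = 193,180.
Production build-up factor (1 − d/p) = 1 − 743/1,480 = 0.4980.
Q* = √(2DS / (H(1 − d/p))) = √(2 × 193,180 × 815 / (3.7 × 0.4980)).
= √(314,883,400 / 1.8425) ≈ 13072.876.

Q* ≈ 13,073 coils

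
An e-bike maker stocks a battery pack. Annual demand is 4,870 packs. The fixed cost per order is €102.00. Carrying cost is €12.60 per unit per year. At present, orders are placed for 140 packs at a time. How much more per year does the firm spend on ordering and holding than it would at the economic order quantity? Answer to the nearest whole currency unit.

Extra cost ≈ €892 per year

EOQ = √(2DS/H) = √(2 × 4,870 × 102 / 12.6) ≈ 280.80.
Cost at Q* = (D/Q*)S + (Q*/2)H = √(2DSH) ≈ €3,538.06.
Cost at Q = 140: (4,870/140)×102 + (140/2)×12.6 = €3,548.14 + €882.00 = €4,430.14.
Excess = €4,430.14 − €3,538.06 = €892.09.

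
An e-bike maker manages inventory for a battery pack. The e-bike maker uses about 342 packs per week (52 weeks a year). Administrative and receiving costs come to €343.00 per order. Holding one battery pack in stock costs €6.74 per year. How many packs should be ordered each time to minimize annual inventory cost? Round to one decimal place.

Annual demand D = 342 × 52 = 17,784.
EOQ = √(2DS / H) = √(2 × 17,784 × 343 / 6.74).
= √(12,199,824 / 6.74) = √1,810,062.908 ≈ 1345.386.

Q* ≈ 1,345.4 packs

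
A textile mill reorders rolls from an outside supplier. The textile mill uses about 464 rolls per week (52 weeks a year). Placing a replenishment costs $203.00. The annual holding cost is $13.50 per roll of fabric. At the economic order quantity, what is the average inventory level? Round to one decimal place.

Annual demand D = 464 × 52 = 24,128.
Q* = √(2DS/H) = √(2 × 24,128 × 203 / 13.5) ≈ 851.84.
Average inventory = Q*/2 ≈ 851.84 / 2 = 425.919.

Average inventory ≈ 425.9 rolls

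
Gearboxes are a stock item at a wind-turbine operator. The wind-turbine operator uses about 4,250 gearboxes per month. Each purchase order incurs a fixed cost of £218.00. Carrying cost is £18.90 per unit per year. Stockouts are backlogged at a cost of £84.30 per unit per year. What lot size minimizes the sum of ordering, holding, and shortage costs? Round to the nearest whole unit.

Annual demand D = 4,250 × 12 = 51,000.
With planned backorders, Q* = √(2DS/H) · √((H+B)/B).
√(2DS/H) = √(2 × 51,000 × 218 / 18.9) = 1084.670.
√((H+B)/B) = √((18.9+84.3)/84.3) = 1.1064.
Q* ≈ 1200.117.

Q* ≈ 1,200 gearboxes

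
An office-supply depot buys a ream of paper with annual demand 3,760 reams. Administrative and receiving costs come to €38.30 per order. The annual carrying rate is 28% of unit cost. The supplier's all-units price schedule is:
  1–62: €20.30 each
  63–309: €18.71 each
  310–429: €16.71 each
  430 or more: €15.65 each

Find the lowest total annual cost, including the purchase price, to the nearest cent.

Holding cost per unit per year at price C is H = 0.28·C.
Evaluate total cost at each tier's feasible EOQ or, if the EOQ is below the tier, at the tier's minimum quantity.
Tier 1 (€20.30): EOQ = 225.1 exceeds tier's upper bound 62, so this tier is dominated.
EOQ at €18.71 = 234.5 (feasible in tier 2): TC = 3,760×€18.71 + (3,760/234.5)×38.3 + (234.5/2)×0.28×€18.71 = €71,577.96.
EOQ at €16.71 = 248.1 < 310, so use break Q=310: TC = 3,760×€16.71 + (3,760/310.0)×38.3 + (310.0/2)×0.28×€16.71 = €64,019.36.
EOQ at €15.65 = 256.4 < 430, so use break Q=430: TC = 3,760×€15.65 + (3,760/430.0)×38.3 + (430.0/2)×0.28×€15.65 = €60,121.03.
Lowest total cost among the candidates is at Q = 430.0.

TC* ≈ €60,121.03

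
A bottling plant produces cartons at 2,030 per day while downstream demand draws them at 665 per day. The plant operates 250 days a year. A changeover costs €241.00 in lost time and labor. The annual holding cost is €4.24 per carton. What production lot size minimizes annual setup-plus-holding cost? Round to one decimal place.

Annual demand D = 665 × 250 = 166,250.
Production build-up factor (1 − d/p) = 1 − 665/2,030 = 0.6724.
Q* = √(2DS / (H(1 − d/p))) = √(2 × 166,250 × 241 / (4.24 × 0.6724)).
= √(80,132,500 / 2.851) ≈ 5301.553.

Q* ≈ 5,301.6 cartons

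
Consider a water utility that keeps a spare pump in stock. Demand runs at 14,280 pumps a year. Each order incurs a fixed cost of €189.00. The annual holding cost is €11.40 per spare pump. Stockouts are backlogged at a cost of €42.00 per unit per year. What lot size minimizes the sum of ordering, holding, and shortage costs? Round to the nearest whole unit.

Q* ≈ 776 pumps

With planned backorders, Q* = √(2DS/H) · √((H+B)/B).
√(2DS/H) = √(2 × 14,280 × 189 / 11.4) = 688.110.
√((H+B)/B) = √((11.4+42)/42) = 1.1276.
Q* ≈ 775.896.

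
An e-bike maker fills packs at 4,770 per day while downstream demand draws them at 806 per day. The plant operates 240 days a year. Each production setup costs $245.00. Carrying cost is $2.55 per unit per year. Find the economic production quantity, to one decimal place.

Annual demand D = 806 × 240 = 193,440.
Production build-up factor (1 − d/p) = 1 − 806/4,770 = 0.8310.
Q* = √(2DS / (H(1 − d/p))) = √(2 × 193,440 × 245 / (2.55 × 0.8310)).
= √(94,785,600 / 2.1191) ≈ 6687.957.

Q* ≈ 6,688.0 packs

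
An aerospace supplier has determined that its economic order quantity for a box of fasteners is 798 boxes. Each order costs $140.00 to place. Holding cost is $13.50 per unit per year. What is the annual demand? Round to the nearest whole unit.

D ≈ 30,703 boxes per year

Invert the EOQ relation Q*² = 2DS/H.
From Q* = √(2DS/H): D = Q*²H / (2S) = 798² × 13.5 / (2 × 140) = 30703.050.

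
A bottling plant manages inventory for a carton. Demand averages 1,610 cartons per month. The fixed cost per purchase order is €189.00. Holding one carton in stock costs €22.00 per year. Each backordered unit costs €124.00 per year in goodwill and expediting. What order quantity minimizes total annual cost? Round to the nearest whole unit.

Q* ≈ 625 cartons

Annual demand D = 1,610 × 12 = 19,320.
With planned backorders, Q* = √(2DS/H) · √((H+B)/B).
√(2DS/H) = √(2 × 19,320 × 189 / 22) = 576.153.
√((H+B)/B) = √((22+124)/124) = 1.0851.
Q* ≈ 625.178.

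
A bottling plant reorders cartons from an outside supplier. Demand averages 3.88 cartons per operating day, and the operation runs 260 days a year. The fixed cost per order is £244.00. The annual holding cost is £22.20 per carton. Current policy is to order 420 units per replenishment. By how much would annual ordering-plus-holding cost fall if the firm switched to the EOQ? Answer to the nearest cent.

Annual demand D = 3.88 × 260 = 1,008.8.
EOQ = √(2DS/H) = √(2 × 1,008.8 × 244 / 22.2) ≈ 148.91.
Cost at Q* = (D/Q*)S + (Q*/2)H = √(2DSH) ≈ £3,305.89.
Cost at Q = 420: (1,008.8/420)×244 + (420/2)×22.2 = £586.06 + £4,662.00 = £5,248.06.
Excess = £5,248.06 − £3,305.89 = £1,942.17.

Extra cost ≈ £1,942.17 per year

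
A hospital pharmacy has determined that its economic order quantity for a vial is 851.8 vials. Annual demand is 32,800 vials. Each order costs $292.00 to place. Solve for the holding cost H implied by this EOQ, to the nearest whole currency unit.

H ≈ $26

Squaring Q* = √(2DS/H) gives Q*² = 2DS/H.
From Q* = √(2DS/H): H = 2DS / Q*² = 2 × 32,800 × 292 / 851.8² = 26.4005.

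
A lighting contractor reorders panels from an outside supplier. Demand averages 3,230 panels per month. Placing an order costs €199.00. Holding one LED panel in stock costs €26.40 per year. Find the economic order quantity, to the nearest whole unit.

Q* ≈ 764 panels

Annual demand D = 3,230 × 12 = 38,760.
EOQ = √(2DS / H) = √(2 × 38,760 × 199 / 26.4).
= √(15,426,480 / 26.4) = √584,336.3636 ≈ 764.419.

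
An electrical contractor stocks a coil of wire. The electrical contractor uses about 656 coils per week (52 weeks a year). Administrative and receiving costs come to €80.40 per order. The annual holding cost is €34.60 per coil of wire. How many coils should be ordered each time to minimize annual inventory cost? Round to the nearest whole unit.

Annual demand D = 656 × 52 = 34,112.
EOQ = √(2DS / H) = √(2 × 34,112 × 80.4 / 34.6).
= √(5,485,209.6 / 34.6) = √158,532.0694 ≈ 398.161.

Q* ≈ 398 coils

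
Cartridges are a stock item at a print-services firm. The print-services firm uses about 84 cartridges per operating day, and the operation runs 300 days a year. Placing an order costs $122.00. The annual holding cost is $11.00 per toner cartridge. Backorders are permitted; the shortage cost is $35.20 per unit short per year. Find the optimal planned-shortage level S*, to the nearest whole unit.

S* ≈ 204 cartridges

Annual demand D = 84 × 300 = 25,200.
With planned backorders, Q* = √(2DS/H) · √((H+B)/B).
√(2DS/H) = √(2 × 25,200 × 122 / 11) = 747.651.
√((H+B)/B) = √((11+35.2)/35.2) = 1.1456.
Q* ≈ 856.542.
S* = Q* · H/(H+B) = 856.542 × 11/46.2 ≈ 203.938.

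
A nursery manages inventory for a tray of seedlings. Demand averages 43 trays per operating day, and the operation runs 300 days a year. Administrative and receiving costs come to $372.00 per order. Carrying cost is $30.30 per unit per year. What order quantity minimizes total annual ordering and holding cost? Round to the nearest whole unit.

Annual demand D = 43 × 300 = 12,900.
EOQ = √(2DS / H) = √(2 × 12,900 × 372 / 30.3).
= √(9,597,600 / 30.3) = √316,752.4752 ≈ 562.808.

Q* ≈ 563 trays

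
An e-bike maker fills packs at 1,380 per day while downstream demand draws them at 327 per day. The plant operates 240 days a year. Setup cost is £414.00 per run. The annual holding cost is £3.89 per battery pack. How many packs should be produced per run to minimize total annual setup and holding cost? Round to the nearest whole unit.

Annual demand D = 327 × 240 = 78,480.
Production build-up factor (1 − d/p) = 1 − 327/1,380 = 0.7630.
Q* = √(2DS / (H(1 − d/p))) = √(2 × 78,480 × 414 / (3.89 × 0.7630)).
= √(64,981,440 / 2.9682) ≈ 4678.916.

Q* ≈ 4,679 packs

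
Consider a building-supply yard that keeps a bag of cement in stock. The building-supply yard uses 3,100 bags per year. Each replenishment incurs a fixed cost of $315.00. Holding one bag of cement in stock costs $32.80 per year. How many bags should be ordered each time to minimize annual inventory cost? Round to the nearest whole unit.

EOQ = √(2DS / H) = √(2 × 3,100 × 315 / 32.8).
= √(1,953,000 / 32.8) = √59,542.6829 ≈ 244.014.

Q* ≈ 244 bags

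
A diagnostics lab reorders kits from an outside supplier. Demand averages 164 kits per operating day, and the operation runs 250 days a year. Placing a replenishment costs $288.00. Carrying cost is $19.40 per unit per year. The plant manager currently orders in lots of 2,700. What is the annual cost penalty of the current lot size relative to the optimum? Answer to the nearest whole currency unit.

Extra cost ≈ $9,159 per year

Annual demand D = 164 × 250 = 41,000.
EOQ = √(2DS/H) = √(2 × 41,000 × 288 / 19.4) ≈ 1103.32.
Cost at Q* = (D/Q*)S + (Q*/2)H = √(2DSH) ≈ $21,404.45.
Cost at Q = 2,700: (41,000/2,700)×288 + (2,700/2)×19.4 = $4,373.33 + $26,190.00 = $30,563.33.
Excess = $30,563.33 − $21,404.45 = $9,158.89.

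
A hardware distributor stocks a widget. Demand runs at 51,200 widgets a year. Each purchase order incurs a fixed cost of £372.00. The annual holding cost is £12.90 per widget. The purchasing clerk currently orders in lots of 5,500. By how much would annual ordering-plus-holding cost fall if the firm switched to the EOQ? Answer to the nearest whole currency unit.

Extra cost ≈ £16,771 per year

EOQ = √(2DS/H) = √(2 × 51,200 × 372 / 12.9) ≈ 1718.41.
Cost at Q* = (D/Q*)S + (Q*/2)H = √(2DSH) ≈ £22,167.48.
Cost at Q = 5,500: (51,200/5,500)×372 + (5,500/2)×12.9 = £3,462.98 + £35,475.00 = £38,937.98.
Excess = £38,937.98 − £22,167.48 = £16,770.50.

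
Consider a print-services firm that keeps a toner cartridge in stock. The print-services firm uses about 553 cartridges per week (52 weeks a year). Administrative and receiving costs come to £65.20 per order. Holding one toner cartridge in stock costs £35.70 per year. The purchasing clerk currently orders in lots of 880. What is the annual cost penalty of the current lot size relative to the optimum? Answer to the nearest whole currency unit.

Extra cost ≈ £6,268 per year

Annual demand D = 553 × 52 = 28,756.
EOQ = √(2DS/H) = √(2 × 28,756 × 65.2 / 35.7) ≈ 324.09.
Cost at Q* = (D/Q*)S + (Q*/2)H = √(2DSH) ≈ £11,570.10.
Cost at Q = 880: (28,756/880)×65.2 + (880/2)×35.7 = £2,130.56 + £15,708.00 = £17,838.56.
Excess = £17,838.56 − £11,570.10 = £6,268.46.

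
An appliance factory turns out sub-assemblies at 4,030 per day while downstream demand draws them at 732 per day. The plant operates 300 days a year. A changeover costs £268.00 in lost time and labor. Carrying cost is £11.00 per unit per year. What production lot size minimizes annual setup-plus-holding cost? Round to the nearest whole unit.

Annual demand D = 732 × 300 = 219,600.
Production build-up factor (1 − d/p) = 1 − 732/4,030 = 0.8184.
Q* = √(2DS / (H(1 − d/p))) = √(2 × 219,600 × 268 / (11 × 0.8184)).
= √(117,705,600 / 9.002) ≈ 3616.008.

Q* ≈ 3,616 sub-assemblies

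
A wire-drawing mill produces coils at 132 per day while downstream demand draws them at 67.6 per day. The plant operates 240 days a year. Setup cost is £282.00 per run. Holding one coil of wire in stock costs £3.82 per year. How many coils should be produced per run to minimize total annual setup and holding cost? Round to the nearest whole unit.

Q* ≈ 2,216 coils

Annual demand D = 67.6 × 240 = 16,224.
Production build-up factor (1 − d/p) = 1 − 67.6/132 = 0.4879.
Q* = √(2DS / (H(1 − d/p))) = √(2 × 16,224 × 282 / (3.82 × 0.4879)).
= √(9,150,336 / 1.8637) ≈ 2215.802.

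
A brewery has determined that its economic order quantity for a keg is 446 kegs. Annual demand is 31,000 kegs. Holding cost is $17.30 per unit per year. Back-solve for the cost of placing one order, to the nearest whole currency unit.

S ≈ $56

Squaring Q* = √(2DS/H) gives Q*² = 2DS/H.
From Q* = √(2DS/H): S = Q*²H / (2D) = 446² × 17.3 / (2 × 31,000) = 55.5040.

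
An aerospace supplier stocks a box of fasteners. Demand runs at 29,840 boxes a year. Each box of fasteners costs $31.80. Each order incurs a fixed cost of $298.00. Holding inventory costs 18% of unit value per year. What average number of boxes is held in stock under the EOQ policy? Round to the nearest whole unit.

Holding cost H = 0.18 × $31.80 = $5.7240 per unit per year.
EOQ = √(2DS/H) = √(2 × 29,840 × 298 / 5.724) ≈ 1762.68.
Average inventory = Q*/2 ≈ 1762.68 / 2 = 881.338.

Average inventory ≈ 881 boxes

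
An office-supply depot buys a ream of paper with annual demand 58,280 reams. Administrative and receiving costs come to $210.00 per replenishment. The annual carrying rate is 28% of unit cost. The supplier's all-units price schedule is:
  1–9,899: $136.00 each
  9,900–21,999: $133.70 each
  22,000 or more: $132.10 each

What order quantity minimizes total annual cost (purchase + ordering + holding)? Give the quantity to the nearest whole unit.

Q* ≈ 802 reams

Holding cost per unit per year at price C is H = 0.28·C.
Candidates are each tier's EOQ (if it falls in that tier) and each price-break quantity.
EOQ at $136.00 = 801.7 (feasible in tier 1): TC = 58,280×$136.00 + (58,280/801.7)×210 + (801.7/2)×0.28×$136.00 = $7,956,610.43.
EOQ at $133.70 = 808.6 < 9900, so use break Q=9900: TC = 58,280×$133.70 + (58,280/9900.0)×210 + (9900.0/2)×0.28×$133.70 = $7,978,580.44.
EOQ at $132.10 = 813.5 < 22000, so use break Q=22000: TC = 58,280×$132.10 + (58,280/22000.0)×210 + (22000.0/2)×0.28×$132.10 = $8,106,212.31.
Lowest total cost is $7,956,610.43 at Q = 801.7.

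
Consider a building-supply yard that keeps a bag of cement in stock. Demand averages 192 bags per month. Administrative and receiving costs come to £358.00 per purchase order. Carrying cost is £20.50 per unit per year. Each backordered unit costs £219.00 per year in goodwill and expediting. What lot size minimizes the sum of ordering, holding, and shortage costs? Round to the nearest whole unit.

Q* ≈ 297 bags

Annual demand D = 192 × 12 = 2,304.
With planned backorders, Q* = √(2DS/H) · √((H+B)/B).
√(2DS/H) = √(2 × 2,304 × 358 / 20.5) = 283.675.
√((H+B)/B) = √((20.5+219)/219) = 1.0458.
Q* ≈ 296.655.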